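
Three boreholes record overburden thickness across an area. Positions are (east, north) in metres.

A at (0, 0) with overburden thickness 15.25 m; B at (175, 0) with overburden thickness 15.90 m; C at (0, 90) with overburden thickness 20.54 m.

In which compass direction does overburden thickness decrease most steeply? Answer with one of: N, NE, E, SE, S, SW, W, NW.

S

∂d/∂x = (15.90 − 15.25) / (175 − 0) = +0.003714
∂d/∂y = (20.54 − 15.25) / (90 − 0) = +0.05878
Steepest decrease is along −∇f = (-0.003714 E, -0.05878 N) → south.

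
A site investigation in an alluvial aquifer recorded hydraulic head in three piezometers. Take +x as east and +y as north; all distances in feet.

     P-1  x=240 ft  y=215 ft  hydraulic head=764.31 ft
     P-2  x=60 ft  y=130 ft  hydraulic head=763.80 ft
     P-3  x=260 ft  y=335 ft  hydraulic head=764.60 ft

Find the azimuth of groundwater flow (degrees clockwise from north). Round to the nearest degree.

221°

Differences from P-1: to P-2 (Δx, Δy, Δh) = (-180, -85, -0.51); to P-3 = (20, 120, +0.29).
Determinant of the coordinate differences = (-180)·120 − 20·(-85) = -19900.
∂h/∂x = [(-0.51)·120 − (+0.29)·(-85)] / -19900 = +0.001837
∂h/∂y = [(-180)·(+0.29) − 20·(-0.51)] / -19900 = +0.002111
Flow direction (−∇h) has components (-0.001837 E, -0.002111 N).
Azimuth = atan2(E, N) = atan2(-0.001837, -0.002111) = 221.0° ≈ 221°.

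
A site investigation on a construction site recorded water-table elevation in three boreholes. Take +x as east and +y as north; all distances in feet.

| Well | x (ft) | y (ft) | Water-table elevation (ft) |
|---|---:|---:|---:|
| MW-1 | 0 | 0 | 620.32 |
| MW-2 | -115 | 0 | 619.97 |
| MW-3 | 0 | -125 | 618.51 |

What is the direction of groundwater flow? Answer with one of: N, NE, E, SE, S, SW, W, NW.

∂h/∂x = (619.97 − 620.32) / (-115 − 0) = +0.003043
∂h/∂y = (618.51 − 620.32) / (-125 − 0) = +0.01448
Flow = −∇h = (-0.003043 east, -0.01448 north), which points south.

S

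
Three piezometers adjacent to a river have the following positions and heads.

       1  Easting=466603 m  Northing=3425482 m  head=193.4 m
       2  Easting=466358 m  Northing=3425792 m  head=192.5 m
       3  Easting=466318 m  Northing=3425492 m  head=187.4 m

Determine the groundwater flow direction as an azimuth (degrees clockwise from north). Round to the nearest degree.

237°

With h = a·x + b·y + c and 1 as origin, the differences give:
  (-245)·a + 310·b = -0.9
  (-285)·a + 10·b = -6.0
Eliminate b (×10 and ×310, subtract): 85900·a = 1851.00 → a = ∂h/∂x = +0.02155
Back-substitute: b = ∂h/∂y = +0.01413.
Flow direction (−∇h) has components (-0.02155 E, -0.01413 N).
Azimuth = atan2(E, N) = atan2(-0.02155, -0.01413) = 236.8° ≈ 237°.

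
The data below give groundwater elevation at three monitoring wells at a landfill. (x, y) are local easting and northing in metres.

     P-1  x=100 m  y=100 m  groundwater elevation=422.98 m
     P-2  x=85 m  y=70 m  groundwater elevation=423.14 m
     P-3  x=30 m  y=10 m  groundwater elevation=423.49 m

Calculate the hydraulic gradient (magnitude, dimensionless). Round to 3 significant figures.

0.00488

Three-point gradient (reference P-1): Δ to P-2 = (-15, -30, +0.16), Δ to P-3 = (-70, -90, +0.51).
∂h/∂x = -0.001200, ∂h/∂y = -0.004733 (det = -750).
|∇h| = √(-0.001200² + -0.004733²) = 0.004883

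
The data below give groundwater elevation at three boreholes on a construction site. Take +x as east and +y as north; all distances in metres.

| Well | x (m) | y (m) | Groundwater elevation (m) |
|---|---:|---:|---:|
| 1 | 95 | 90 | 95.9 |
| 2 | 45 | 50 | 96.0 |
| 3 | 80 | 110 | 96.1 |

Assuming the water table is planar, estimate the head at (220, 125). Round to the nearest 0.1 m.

95.3 m

Differences from 1: to 2 (Δx, Δy, Δh) = (-50, -40, +0.1); to 3 = (-15, 20, +0.2).
Solve a·Δx + b·Δy = Δh: det = (-50)·20 − (-15)·(-40) = -1600.
∂h/∂x = [(+0.1)·20 − (+0.2)·(-40)] / -1600 = -0.006250
∂h/∂y = [(-50)·(+0.2) − (-15)·(+0.1)] / -1600 = +0.005312
h(220, 125) = 95.9 + (-0.006250)·(125) + (+0.005312)·(35) = 95.9 -0.781 +0.186 = 95.305 m.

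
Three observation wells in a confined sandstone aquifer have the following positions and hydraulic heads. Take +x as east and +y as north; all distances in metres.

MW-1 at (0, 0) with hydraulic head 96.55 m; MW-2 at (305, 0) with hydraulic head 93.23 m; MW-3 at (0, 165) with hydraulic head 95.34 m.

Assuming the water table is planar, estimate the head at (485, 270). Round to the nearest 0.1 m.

89.3 m

∂h/∂x = (93.23 − 96.55) / (305 − 0) = -0.01089
∂h/∂y = (95.34 − 96.55) / (165 − 0) = -0.007333
h(485, 270) = 96.55 + (-0.01089)·(485) + (-0.007333)·(270) = 96.55 -5.279 -1.980 = 89.291 m.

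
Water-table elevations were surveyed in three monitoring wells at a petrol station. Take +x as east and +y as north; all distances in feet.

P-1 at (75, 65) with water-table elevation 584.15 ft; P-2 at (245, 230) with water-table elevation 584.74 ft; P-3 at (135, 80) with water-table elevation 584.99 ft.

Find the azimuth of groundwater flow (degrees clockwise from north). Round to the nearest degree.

With h = a·x + b·y + c and P-1 as origin, the differences give:
  170·a + 165·b = +0.59
  60·a + 15·b = +0.84
Eliminate b (×15 and ×165, subtract): -7350·a = -129.750 → a = ∂h/∂x = +0.01765
Back-substitute: b = ∂h/∂y = -0.01461.
Flow direction (−∇h) has components (-0.01765 E, +0.01461 N).
Azimuth = atan2(E, N) = atan2(-0.01765, +0.01461) = 309.6° ≈ 310°.

310°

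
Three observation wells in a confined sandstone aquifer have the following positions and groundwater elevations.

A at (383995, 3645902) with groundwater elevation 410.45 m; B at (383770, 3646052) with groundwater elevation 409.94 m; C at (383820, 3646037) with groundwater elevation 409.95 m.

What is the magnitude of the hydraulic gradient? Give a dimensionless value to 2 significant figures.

With h = a·x + b·y + c and A as origin, the differences give:
  (-225)·a + 150·b = -0.51
  (-175)·a + 135·b = -0.50
Eliminate b (×135 and ×150, subtract): -4125·a = 6.150 → a = ∂h/∂x = -0.001491
Back-substitute: b = ∂h/∂y = -0.005636.
|∇h| = √(-0.001491² + -0.005636²) = 0.00583

0.0058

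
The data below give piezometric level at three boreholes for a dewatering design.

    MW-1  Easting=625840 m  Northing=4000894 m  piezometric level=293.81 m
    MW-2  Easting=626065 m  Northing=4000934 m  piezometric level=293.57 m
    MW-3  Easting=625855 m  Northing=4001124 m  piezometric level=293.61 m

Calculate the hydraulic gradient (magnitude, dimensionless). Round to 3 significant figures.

0.00123

Three-point gradient (reference MW-1): Δ to MW-2 = (225, 40, -0.24), Δ to MW-3 = (15, 230, -0.20).
∂h/∂x = -0.0009228, ∂h/∂y = -0.0008094 (det = 51150).
|∇h| = √(-0.0009228² + -0.0008094²) = 0.001227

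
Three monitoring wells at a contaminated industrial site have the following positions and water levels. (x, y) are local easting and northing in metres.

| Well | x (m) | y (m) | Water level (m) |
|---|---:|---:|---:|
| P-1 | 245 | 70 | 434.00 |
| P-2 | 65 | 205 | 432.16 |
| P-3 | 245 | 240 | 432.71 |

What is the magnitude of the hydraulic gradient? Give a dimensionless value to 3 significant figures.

0.00884

With h = a·x + b·y + c and P-1 as origin, the differences give:
  (-180)·a + 135·b = -1.84
  0·a + 170·b = -1.29
Eliminate b (×170 and ×135, subtract): -30600·a = -138.650 → a = ∂h/∂x = +0.004531
Back-substitute: b = ∂h/∂y = -0.007588.
|∇h| = √(0.004531² + -0.007588²) = 0.008838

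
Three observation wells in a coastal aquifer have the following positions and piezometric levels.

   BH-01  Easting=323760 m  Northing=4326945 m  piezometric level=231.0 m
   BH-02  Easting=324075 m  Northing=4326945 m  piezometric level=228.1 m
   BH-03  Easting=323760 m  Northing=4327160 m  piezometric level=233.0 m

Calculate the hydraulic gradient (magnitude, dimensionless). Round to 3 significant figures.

0.0131

∂h/∂x = (228.1 − 231.0) / (324075 − 323760) = -0.009206
∂h/∂y = (233.0 − 231.0) / (4327160 − 4326945) = +0.009302
|∇h| = √(-0.009206² + 0.009302²) = 0.01309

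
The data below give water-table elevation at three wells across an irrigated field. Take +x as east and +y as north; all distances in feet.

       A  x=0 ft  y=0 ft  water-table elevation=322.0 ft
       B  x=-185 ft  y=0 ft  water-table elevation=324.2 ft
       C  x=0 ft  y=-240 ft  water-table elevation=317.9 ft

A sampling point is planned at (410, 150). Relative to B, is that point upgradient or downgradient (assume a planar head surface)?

downgradient

∂h/∂x = (324.2 − 322.0) / (-185 − 0) = -0.01189
∂h/∂y = (317.9 − 322.0) / (-240 − 0) = +0.01708
Head at (410, 150) = 322.0 + (-0.01189)·(410) + (+0.01708)·(150) = 319.69 ft.
That is lower than the 324.2 ft at B, so the point is downgradient.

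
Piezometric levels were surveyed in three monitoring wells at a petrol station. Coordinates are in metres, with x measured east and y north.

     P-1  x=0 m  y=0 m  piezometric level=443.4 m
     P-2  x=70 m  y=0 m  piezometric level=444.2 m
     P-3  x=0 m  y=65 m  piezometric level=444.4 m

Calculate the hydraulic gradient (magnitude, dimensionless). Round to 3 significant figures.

∂h/∂x = (444.2 − 443.4) / (70 − 0) = +0.01143
∂h/∂y = (444.4 − 443.4) / (65 − 0) = +0.01538
|∇h| = √(0.01143² + 0.01538²) = 0.01916

0.0192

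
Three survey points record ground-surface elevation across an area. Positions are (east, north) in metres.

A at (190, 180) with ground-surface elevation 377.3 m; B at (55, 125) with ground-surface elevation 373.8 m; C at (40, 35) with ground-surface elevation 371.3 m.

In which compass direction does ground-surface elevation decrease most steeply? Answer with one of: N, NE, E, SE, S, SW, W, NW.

SW

Taking A as reference: B−A = (-135, -55, -3.5); C−A = (-150, -145, -6.0).
Solve a·Δx + b·Δy = Δz: det = (-135)·(-145) − (-150)·(-55) = 11325.
∂z/∂x = [(-3.5)·(-145) − (-6.0)·(-55)] / 11325 = +0.01567
∂z/∂y = [(-135)·(-6.0) − (-150)·(-3.5)] / 11325 = +0.02517
Steepest decrease is along −∇f = (-0.01567 E, -0.02517 N) → southwest.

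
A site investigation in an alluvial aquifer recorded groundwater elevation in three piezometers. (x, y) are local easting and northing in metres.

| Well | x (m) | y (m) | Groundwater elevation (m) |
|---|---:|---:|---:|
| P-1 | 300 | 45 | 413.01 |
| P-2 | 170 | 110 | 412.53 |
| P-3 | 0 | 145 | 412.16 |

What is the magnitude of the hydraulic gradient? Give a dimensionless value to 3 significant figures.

0.00527

With h = a·x + b·y + c and P-1 as origin, the differences give:
  (-130)·a + 65·b = -0.48
  (-300)·a + 100·b = -0.85
Eliminate b (×100 and ×65, subtract): 6500·a = 7.250 → a = ∂h/∂x = +0.001115
Back-substitute: b = ∂h/∂y = -0.005154.
|∇h| = √(0.001115² + -0.005154²) = 0.005273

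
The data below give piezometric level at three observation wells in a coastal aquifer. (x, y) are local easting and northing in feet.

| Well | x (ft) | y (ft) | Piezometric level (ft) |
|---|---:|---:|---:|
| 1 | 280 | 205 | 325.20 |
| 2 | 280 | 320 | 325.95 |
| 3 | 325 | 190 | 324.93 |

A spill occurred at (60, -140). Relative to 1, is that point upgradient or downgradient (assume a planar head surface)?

Differences from 1: to 2 (Δx, Δy, Δh) = (0, 115, +0.75); to 3 = (45, -15, -0.27).
Solve a·Δx + b·Δy = Δh: det = 0·(-15) − 45·115 = -5175.
∂h/∂x = [(+0.75)·(-15) − (-0.27)·115] / -5175 = -0.003826
∂h/∂y = [0·(-0.27) − 45·(+0.75)] / -5175 = +0.006522
Head at (60, -140) = 325.20 + (-0.003826)·(-220) + (+0.006522)·(-345) = 323.79 ft.
That is lower than the 325.20 ft at 1, so the point is downgradient.

downgradient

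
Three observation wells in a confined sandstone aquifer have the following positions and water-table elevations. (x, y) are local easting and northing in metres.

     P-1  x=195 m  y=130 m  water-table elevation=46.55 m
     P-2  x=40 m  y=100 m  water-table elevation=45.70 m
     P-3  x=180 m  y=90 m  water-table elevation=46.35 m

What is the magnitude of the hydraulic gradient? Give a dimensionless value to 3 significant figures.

0.00581

With h = a·x + b·y + c and P-1 as origin, the differences give:
  (-155)·a + (-30)·b = -0.85
  (-15)·a + (-40)·b = -0.20
Eliminate b (×(-40) and ×(-30), subtract): 5750·a = 28.000 → a = ∂h/∂x = +0.004870
Back-substitute: b = ∂h/∂y = +0.003174.
|∇h| = √(0.004870² + 0.003174²) = 0.005813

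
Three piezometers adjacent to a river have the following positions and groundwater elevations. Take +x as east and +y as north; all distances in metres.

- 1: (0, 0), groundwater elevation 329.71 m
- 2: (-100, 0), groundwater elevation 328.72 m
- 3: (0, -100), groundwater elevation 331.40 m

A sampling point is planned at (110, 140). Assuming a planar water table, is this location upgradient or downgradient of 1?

∂h/∂x = (328.72 − 329.71) / (-100 − 0) = +0.009900
∂h/∂y = (331.40 − 329.71) / (-100 − 0) = -0.01690
Head at (110, 140) = 329.71 + (+0.009900)·(110) + (-0.01690)·(140) = 328.43 m.
That is lower than the 329.71 m at 1, so the point is downgradient.

downgradient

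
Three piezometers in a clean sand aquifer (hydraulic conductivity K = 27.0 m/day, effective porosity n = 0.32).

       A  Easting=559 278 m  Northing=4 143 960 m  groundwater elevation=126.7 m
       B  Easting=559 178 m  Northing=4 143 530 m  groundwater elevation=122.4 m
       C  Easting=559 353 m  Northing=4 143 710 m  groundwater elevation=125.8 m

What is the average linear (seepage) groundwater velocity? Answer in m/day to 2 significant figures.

Differences from A: to B (Δx, Δy, Δh) = (-100, -430, -4.3); to C = (75, -250, -0.9).
Determinant of the coordinate differences = (-100)·(-250) − 75·(-430) = 57250.
∂h/∂x = [(-4.3)·(-250) − (-0.9)·(-430)] / 57250 = +0.01202
∂h/∂y = [(-100)·(-0.9) − 75·(-4.3)] / 57250 = +0.007205
|∇h| = √(0.01202² + 0.007205²) = 0.01401
Seepage velocity v = K·i/n = 27.0 × 0.01401 / 0.32 = 1.182 m/day.

1.2 m/day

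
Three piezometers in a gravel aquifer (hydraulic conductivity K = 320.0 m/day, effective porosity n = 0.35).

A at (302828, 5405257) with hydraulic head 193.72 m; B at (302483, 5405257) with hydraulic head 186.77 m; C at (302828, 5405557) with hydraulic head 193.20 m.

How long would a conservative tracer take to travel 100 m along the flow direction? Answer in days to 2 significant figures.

∂h/∂x = (186.77 − 193.72) / (302483 − 302828) = +0.02014
∂h/∂y = (193.20 − 193.72) / (5405557 − 5405257) = -0.001733
|∇h| = √(0.02014² + -0.001733²) = 0.02021
Seepage velocity v = K·i/n = 320.0 × 0.02021 / 0.35 = 18.48 m/day.
t = 100 / 18.48 = 5.411 days.

5.4 days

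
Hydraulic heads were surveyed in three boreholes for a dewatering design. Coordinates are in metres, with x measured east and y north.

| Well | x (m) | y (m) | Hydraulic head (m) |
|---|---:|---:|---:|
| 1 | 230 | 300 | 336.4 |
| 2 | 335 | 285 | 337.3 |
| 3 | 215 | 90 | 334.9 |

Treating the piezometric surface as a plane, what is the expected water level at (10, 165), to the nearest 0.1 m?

Taking 1 as reference: 2−1 = (105, -15, +0.9); 3−1 = (-15, -210, -1.5).
Determinant of the coordinate differences = 105·(-210) − (-15)·(-15) = -22275.
∂h/∂x = [(+0.9)·(-210) − (-1.5)·(-15)] / -22275 = +0.009495
∂h/∂y = [105·(-1.5) − (-15)·(+0.9)] / -22275 = +0.006465
h(10, 165) = 336.4 + (+0.009495)·(-220) + (+0.006465)·(-135) = 336.4 -2.089 -0.873 = 333.438 m.

333.4 m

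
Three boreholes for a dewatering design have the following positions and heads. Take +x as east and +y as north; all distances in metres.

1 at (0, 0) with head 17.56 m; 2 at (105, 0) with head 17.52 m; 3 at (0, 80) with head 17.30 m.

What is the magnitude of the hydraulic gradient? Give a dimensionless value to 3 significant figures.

∂h/∂x = (17.52 − 17.56) / (105 − 0) = -0.0003810
∂h/∂y = (17.30 − 17.56) / (80 − 0) = -0.003250
|∇h| = √(-0.0003810² + -0.003250²) = 0.003272

0.00327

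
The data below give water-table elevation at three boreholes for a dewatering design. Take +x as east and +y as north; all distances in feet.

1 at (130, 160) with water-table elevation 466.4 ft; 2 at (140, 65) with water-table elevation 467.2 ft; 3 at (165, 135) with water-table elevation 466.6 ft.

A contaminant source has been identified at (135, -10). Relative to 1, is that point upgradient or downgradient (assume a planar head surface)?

upgradient

Three-point gradient (reference 1): Δ to 2 = (10, -95, +0.8), Δ to 3 = (35, -25, +0.2).
∂h/∂x = -0.0003252, ∂h/∂y = -0.008455 (det = 3075).
Head at (135, -10) = 466.4 + (-0.0003252)·(5) + (-0.008455)·(-170) = 467.84 ft.
That is higher than the 466.4 ft at 1, so the point is upgradient.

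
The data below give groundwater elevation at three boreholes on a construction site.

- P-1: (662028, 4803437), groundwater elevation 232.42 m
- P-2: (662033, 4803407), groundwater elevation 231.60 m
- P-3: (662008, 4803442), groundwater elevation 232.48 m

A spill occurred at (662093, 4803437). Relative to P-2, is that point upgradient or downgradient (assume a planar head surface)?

With h = a·x + b·y + c and P-1 as origin, the differences give:
  5·a + (-30)·b = -0.82
  (-20)·a + 5·b = +0.06
Eliminate b (×5 and ×(-30), subtract): -575·a = -2.300 → a = ∂h/∂x = +0.004000
Back-substitute: b = ∂h/∂y = +0.02800.
Head at (662093, 4803437) = 232.42 + (+0.004000)·(65) + (+0.02800)·(0) = 232.68 m.
That is higher than the 231.60 m at P-2, so the point is upgradient.

upgradient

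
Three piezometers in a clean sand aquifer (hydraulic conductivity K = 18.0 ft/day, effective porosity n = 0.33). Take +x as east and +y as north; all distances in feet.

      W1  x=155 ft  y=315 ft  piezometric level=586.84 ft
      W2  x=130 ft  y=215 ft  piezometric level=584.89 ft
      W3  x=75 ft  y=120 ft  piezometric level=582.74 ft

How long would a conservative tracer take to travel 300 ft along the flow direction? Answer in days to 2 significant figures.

280 days

With h = a·x + b·y + c and W1 as origin, the differences give:
  (-25)·a + (-100)·b = -1.95
  (-80)·a + (-195)·b = -4.10
Eliminate b (×(-195) and ×(-100), subtract): -3125·a = -29.750 → a = ∂h/∂x = +0.009520
Back-substitute: b = ∂h/∂y = +0.01712.
|∇h| = √(0.009520² + 0.01712²) = 0.01959
Seepage velocity v = K·i/n = 18.0 × 0.01959 / 0.33 = 1.069 ft/day.
t = 300 / 1.069 = 280.6 days.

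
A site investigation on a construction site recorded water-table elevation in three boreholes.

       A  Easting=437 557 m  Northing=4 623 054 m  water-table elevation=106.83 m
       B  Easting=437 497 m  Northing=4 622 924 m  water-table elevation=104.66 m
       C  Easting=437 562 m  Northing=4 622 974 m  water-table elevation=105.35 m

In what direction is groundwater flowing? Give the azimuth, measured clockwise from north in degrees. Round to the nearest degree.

Taking A as reference: B−A = (-60, -130, -2.17); C−A = (5, -80, -1.48).
Determinant of the coordinate differences = (-60)·(-80) − 5·(-130) = 5450.
∂h/∂x = [(-2.17)·(-80) − (-1.48)·(-130)] / 5450 = -0.003450
∂h/∂y = [(-60)·(-1.48) − 5·(-2.17)] / 5450 = +0.01828
Flow direction (−∇h) has components (+0.003450 E, -0.01828 N).
Azimuth = atan2(E, N) = atan2(+0.003450, -0.01828) = 169.3° ≈ 169°.

169°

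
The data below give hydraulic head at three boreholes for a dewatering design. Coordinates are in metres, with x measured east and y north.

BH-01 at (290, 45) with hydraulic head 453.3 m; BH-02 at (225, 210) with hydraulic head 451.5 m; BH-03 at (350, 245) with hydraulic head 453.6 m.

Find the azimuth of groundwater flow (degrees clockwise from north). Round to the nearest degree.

With h = a·x + b·y + c and BH-01 as origin, the differences give:
  (-65)·a + 165·b = -1.8
  60·a + 200·b = +0.3
Eliminate b (×200 and ×165, subtract): -22900·a = -409.50 → a = ∂h/∂x = +0.01788
Back-substitute: b = ∂h/∂y = -0.003865.
Flow direction (−∇h) has components (-0.01788 E, +0.003865 N).
Azimuth = atan2(E, N) = atan2(-0.01788, +0.003865) = 282.2° ≈ 282°.

282°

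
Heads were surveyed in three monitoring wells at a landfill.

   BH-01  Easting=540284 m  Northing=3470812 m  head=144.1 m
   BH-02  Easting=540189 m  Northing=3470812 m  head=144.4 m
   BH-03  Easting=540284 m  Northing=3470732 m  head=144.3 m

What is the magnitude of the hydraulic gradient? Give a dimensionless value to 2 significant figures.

0.0040

∂h/∂x = (144.4 − 144.1) / (540189 − 540284) = -0.003158
∂h/∂y = (144.3 − 144.1) / (3470732 − 3470812) = -0.002500
|∇h| = √(-0.003158² + -0.002500²) = 0.004028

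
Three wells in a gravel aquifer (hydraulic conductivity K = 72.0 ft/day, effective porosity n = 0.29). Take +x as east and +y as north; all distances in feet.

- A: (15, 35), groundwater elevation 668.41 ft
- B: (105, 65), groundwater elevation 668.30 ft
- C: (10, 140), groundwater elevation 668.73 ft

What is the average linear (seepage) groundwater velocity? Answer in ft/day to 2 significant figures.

Differences from A: to B (Δx, Δy, Δh) = (90, 30, -0.11); to C = (-5, 105, +0.32).
Determinant of the coordinate differences = 90·105 − (-5)·30 = 9600.
∂h/∂x = [(-0.11)·105 − (+0.32)·30] / 9600 = -0.002203
∂h/∂y = [90·(+0.32) − (-5)·(-0.11)] / 9600 = +0.002943
|∇h| = √(-0.002203² + 0.002943²) = 0.003676
Seepage velocity v = K·i/n = 72.0 × 0.003676 / 0.29 = 0.9127 ft/day.

0.91 ft/day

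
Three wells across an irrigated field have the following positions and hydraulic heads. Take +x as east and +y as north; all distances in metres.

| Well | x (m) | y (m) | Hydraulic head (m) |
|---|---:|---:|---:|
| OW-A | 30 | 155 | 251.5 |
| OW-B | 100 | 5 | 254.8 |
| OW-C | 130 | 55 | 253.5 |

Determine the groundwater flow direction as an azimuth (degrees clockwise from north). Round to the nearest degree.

Taking OW-A as reference: OW-B−OW-A = (70, -150, +3.3); OW-C−OW-A = (100, -100, +2.0).
Solve a·Δx + b·Δy = Δh: det = 70·(-100) − 100·(-150) = 8000.
∂h/∂x = [(+3.3)·(-100) − (+2.0)·(-150)] / 8000 = -0.003750
∂h/∂y = [70·(+2.0) − 100·(+3.3)] / 8000 = -0.02375
Flow direction (−∇h) has components (+0.003750 E, +0.02375 N).
Azimuth = atan2(E, N) = atan2(+0.003750, +0.02375) = 9.0° ≈ 009°.

009°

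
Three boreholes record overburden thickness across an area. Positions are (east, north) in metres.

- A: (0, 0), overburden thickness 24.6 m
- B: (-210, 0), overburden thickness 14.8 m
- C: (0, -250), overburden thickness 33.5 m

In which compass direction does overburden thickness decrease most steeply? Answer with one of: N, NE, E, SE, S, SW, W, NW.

∂d/∂x = (14.8 − 24.6) / (-210 − 0) = +0.04667
∂d/∂y = (33.5 − 24.6) / (-250 − 0) = -0.03560
Steepest decrease is along −∇f = (-0.04667 E, +0.03560 N) → northwest.

NW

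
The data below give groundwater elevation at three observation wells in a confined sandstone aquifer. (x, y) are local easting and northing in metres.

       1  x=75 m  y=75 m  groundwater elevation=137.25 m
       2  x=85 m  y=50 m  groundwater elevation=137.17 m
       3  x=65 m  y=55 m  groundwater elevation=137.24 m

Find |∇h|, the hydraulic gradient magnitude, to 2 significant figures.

0.0036

Taking 1 as reference: 2−1 = (10, -25, -0.08); 3−1 = (-10, -20, -0.01).
Determinant of the coordinate differences = 10·(-20) − (-10)·(-25) = -450.
∂h/∂x = [(-0.08)·(-20) − (-0.01)·(-25)] / -450 = -0.003000
∂h/∂y = [10·(-0.01) − (-10)·(-0.08)] / -450 = +0.002000
|∇h| = √(-0.003000² + 0.002000²) = 0.003606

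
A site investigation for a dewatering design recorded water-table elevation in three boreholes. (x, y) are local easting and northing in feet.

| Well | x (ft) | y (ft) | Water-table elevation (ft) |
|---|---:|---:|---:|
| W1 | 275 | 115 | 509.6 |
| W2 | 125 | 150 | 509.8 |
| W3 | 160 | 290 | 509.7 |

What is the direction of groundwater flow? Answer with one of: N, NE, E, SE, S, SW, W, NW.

E

With h = a·x + b·y + c and W1 as origin, the differences give:
  (-150)·a + 35·b = +0.2
  (-115)·a + 175·b = +0.1
Eliminate b (×175 and ×35, subtract): -22225·a = 31.50 → a = ∂h/∂x = -0.001417
Back-substitute: b = ∂h/∂y = -0.0003600.
Flow = −∇h = (+0.001417 east, +0.0003600 north), which points east.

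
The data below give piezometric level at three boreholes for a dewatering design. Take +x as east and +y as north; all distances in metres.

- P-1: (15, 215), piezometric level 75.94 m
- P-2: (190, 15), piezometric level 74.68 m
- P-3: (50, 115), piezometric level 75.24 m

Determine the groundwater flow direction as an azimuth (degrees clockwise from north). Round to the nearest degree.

190°

With h = a·x + b·y + c and P-1 as origin, the differences give:
  175·a + (-200)·b = -1.26
  35·a + (-100)·b = -0.70
Eliminate b (×(-100) and ×(-200), subtract): -10500·a = -14.000 → a = ∂h/∂x = +0.001333
Back-substitute: b = ∂h/∂y = +0.007467.
Flow direction (−∇h) has components (-0.001333 E, -0.007467 N).
Azimuth = atan2(E, N) = atan2(-0.001333, -0.007467) = 190.1° ≈ 190°.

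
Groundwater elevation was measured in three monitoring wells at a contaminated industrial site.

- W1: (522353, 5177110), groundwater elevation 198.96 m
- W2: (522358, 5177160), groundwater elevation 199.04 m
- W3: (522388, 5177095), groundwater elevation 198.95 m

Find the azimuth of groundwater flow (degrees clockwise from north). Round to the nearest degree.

Three-point gradient (reference W1): Δ to W2 = (5, 50, +0.08), Δ to W3 = (35, -15, -0.01).
∂h/∂x = +0.0003836, ∂h/∂y = +0.001562 (det = -1825).
Flow direction (−∇h) has components (-0.0003836 E, -0.001562 N).
Azimuth = atan2(E, N) = atan2(-0.0003836, -0.001562) = 193.8° ≈ 194°.

194°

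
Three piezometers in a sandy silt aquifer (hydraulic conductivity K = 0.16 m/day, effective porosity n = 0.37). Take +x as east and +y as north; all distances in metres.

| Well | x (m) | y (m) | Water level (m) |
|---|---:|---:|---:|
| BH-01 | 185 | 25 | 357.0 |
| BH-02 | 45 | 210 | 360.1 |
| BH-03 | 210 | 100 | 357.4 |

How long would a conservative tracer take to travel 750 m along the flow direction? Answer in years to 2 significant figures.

Taking BH-01 as reference: BH-02−BH-01 = (-140, 185, +3.1); BH-03−BH-01 = (25, 75, +0.4).
Determinant of the coordinate differences = (-140)·75 − 25·185 = -15125.
∂h/∂x = [(+3.1)·75 − (+0.4)·185] / -15125 = -0.01048
∂h/∂y = [(-140)·(+0.4) − 25·(+3.1)] / -15125 = +0.008826
|∇h| = √(-0.01048² + 0.008826²) = 0.0137
Seepage velocity v = K·i/n = 0.16 × 0.0137 / 0.37 = 0.005924 m/day.
t = 750 / 0.005924 = 1.266e+05 days = 347 years.

350 years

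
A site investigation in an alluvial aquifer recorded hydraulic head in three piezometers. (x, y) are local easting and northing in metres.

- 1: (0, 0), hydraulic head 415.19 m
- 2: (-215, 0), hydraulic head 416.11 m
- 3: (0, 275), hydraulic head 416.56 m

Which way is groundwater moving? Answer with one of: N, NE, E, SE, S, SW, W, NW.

∂h/∂x = (416.11 − 415.19) / (-215 − 0) = -0.004279
∂h/∂y = (416.56 − 415.19) / (275 − 0) = +0.004982
Flow = −∇h = (+0.004279 east, -0.004982 north), which points southeast.

SE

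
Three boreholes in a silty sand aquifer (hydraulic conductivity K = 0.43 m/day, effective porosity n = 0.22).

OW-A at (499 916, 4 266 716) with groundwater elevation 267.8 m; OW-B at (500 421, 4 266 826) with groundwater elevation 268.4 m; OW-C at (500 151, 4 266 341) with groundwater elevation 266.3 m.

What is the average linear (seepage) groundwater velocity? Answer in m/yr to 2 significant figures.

Taking OW-A as reference: OW-B−OW-A = (505, 110, +0.6); OW-C−OW-A = (235, -375, -1.5).
Solve a·Δx + b·Δy = Δh: det = 505·(-375) − 235·110 = -215225.
∂h/∂x = [(+0.6)·(-375) − (-1.5)·110] / -215225 = +0.0002788
∂h/∂y = [505·(-1.5) − 235·(+0.6)] / -215225 = +0.004175
|∇h| = √(0.0002788² + 0.004175²) = 0.004184
Seepage velocity v = K·i/n = 0.43 × 0.004184 / 0.22 = 0.008178 m/day = 2.987 m/yr.

3.0 m/yr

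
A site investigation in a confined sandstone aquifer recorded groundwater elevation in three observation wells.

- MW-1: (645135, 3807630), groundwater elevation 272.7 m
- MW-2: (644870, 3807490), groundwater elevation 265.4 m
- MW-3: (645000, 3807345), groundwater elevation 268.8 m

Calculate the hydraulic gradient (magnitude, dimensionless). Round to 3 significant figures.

0.0271

Differences from MW-1: to MW-2 (Δx, Δy, Δh) = (-265, -140, -7.3); to MW-3 = (-135, -285, -3.9).
Solve a·Δx + b·Δy = Δh: det = (-265)·(-285) − (-135)·(-140) = 56625.
∂h/∂x = [(-7.3)·(-285) − (-3.9)·(-140)] / 56625 = +0.02710
∂h/∂y = [(-265)·(-3.9) − (-135)·(-7.3)] / 56625 = +0.0008477
|∇h| = √(0.02710² + 0.0008477²) = 0.02711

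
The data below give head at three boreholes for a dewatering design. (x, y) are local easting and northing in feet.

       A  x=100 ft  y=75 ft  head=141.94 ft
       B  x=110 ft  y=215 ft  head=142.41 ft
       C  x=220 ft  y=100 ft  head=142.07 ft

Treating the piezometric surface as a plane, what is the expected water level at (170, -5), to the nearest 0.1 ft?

Taking A as reference: B−A = (10, 140, +0.47); C−A = (120, 25, +0.13).
Determinant of the coordinate differences = 10·25 − 120·140 = -16550.
∂h/∂x = [(+0.47)·25 − (+0.13)·140] / -16550 = +0.0003897
∂h/∂y = [10·(+0.13) − 120·(+0.47)] / -16550 = +0.003329
h(170, -5) = 141.94 + (+0.0003897)·(70) + (+0.003329)·(-80) = 141.94 +0.027 -0.266 = 141.701 ft.

141.7 ft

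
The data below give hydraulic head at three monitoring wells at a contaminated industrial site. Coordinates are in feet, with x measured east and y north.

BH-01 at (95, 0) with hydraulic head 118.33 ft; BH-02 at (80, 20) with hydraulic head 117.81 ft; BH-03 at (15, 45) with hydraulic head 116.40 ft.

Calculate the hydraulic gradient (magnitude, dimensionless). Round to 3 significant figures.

0.0214

Three-point gradient (reference BH-01): Δ to BH-02 = (-15, 20, -0.52), Δ to BH-03 = (-80, 45, -1.93).
∂h/∂x = +0.01643, ∂h/∂y = -0.01368 (det = 925).
|∇h| = √(0.01643² + -0.01368²) = 0.02138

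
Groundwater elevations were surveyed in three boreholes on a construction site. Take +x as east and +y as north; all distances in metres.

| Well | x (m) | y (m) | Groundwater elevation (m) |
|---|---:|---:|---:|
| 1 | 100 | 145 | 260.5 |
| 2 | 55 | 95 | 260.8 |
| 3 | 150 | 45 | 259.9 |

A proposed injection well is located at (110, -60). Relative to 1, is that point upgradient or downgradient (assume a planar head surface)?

downgradient

Differences from 1: to 2 (Δx, Δy, Δh) = (-45, -50, +0.3); to 3 = (50, -100, -0.6).
Determinant of the coordinate differences = (-45)·(-100) − 50·(-50) = 7000.
∂h/∂x = [(+0.3)·(-100) − (-0.6)·(-50)] / 7000 = -0.008571
∂h/∂y = [(-45)·(-0.6) − 50·(+0.3)] / 7000 = +0.001714
Head at (110, -60) = 260.5 + (-0.008571)·(10) + (+0.001714)·(-205) = 260.06 m.
That is lower than the 260.5 m at 1, so the point is downgradient.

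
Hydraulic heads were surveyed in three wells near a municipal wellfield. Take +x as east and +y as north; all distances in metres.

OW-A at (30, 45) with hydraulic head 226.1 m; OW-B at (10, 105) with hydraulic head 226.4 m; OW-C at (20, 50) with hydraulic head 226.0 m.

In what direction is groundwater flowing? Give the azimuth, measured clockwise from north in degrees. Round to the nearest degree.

With h = a·x + b·y + c and OW-A as origin, the differences give:
  (-20)·a + 60·b = +0.3
  (-10)·a + 5·b = -0.1
Eliminate b (×5 and ×60, subtract): 500·a = 7.50 → a = ∂h/∂x = +0.01500
Back-substitute: b = ∂h/∂y = +0.01000.
Flow direction (−∇h) has components (-0.01500 E, -0.01000 N).
Azimuth = atan2(E, N) = atan2(-0.01500, -0.01000) = 236.3° ≈ 236°.

236°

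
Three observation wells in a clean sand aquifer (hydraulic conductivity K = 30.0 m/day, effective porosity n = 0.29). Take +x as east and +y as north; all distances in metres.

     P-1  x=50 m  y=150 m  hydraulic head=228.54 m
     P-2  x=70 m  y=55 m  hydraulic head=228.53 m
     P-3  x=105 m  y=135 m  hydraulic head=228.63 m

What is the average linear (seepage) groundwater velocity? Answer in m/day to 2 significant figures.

Differences from P-1: to P-2 (Δx, Δy, Δh) = (20, -95, -0.01); to P-3 = (55, -15, +0.09).
Determinant of the coordinate differences = 20·(-15) − 55·(-95) = 4925.
∂h/∂x = [(-0.01)·(-15) − (+0.09)·(-95)] / 4925 = +0.001766
∂h/∂y = [20·(+0.09) − 55·(-0.01)] / 4925 = +0.0004772
|∇h| = √(0.001766² + 0.0004772²) = 0.001829
Seepage velocity v = K·i/n = 30.0 × 0.001829 / 0.29 = 0.1892 m/day.

0.19 m/day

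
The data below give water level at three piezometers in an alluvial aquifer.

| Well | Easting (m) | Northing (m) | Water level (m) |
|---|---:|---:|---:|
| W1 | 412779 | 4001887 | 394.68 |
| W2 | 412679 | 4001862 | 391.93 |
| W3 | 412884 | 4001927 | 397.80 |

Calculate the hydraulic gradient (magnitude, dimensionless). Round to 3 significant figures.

0.0288

Differences from W1: to W2 (Δx, Δy, Δh) = (-100, -25, -2.75); to W3 = (105, 40, +3.12).
Determinant of the coordinate differences = (-100)·40 − 105·(-25) = -1375.
∂h/∂x = [(-2.75)·40 − (+3.12)·(-25)] / -1375 = +0.02327
∂h/∂y = [(-100)·(+3.12) − 105·(-2.75)] / -1375 = +0.01691
|∇h| = √(0.02327² + 0.01691²) = 0.02877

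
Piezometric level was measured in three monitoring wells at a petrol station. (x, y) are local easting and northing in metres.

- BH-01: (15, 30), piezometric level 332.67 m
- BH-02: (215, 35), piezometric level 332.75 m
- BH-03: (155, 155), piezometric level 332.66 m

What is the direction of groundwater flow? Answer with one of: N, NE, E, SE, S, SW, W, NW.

With h = a·x + b·y + c and BH-01 as origin, the differences give:
  200·a + 5·b = +0.08
  140·a + 125·b = -0.01
Eliminate b (×125 and ×5, subtract): 24300·a = 10.050 → a = ∂h/∂x = +0.0004136
Back-substitute: b = ∂h/∂y = -0.0005432.
Flow = −∇h = (-0.0004136 east, +0.0005432 north), which points northwest.

NW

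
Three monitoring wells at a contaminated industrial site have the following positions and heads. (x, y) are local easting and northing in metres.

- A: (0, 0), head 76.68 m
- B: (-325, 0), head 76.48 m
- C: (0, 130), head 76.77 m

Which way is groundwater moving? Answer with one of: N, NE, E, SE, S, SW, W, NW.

∂h/∂x = (76.48 − 76.68) / (-325 − 0) = +0.0006154
∂h/∂y = (76.77 − 76.68) / (130 − 0) = +0.0006923
Flow = −∇h = (-0.0006154 east, -0.0006923 north), which points southwest.

SW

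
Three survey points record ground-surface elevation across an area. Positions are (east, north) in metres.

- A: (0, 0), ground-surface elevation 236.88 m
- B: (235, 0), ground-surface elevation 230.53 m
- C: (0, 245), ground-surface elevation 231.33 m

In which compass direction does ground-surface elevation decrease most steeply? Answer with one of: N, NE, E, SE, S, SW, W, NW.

NE

∂z/∂x = (230.53 − 236.88) / (235 − 0) = -0.02702
∂z/∂y = (231.33 − 236.88) / (245 − 0) = -0.02265
Steepest decrease is along −∇f = (+0.02702 E, +0.02265 N) → northeast.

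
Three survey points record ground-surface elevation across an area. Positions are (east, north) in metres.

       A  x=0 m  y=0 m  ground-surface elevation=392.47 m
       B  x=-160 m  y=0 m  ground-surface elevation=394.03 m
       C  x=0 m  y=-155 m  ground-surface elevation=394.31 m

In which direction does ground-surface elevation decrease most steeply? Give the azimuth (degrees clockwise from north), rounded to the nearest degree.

039°

∂z/∂x = (394.03 − 392.47) / (-160 − 0) = -0.009750
∂z/∂y = (394.31 − 392.47) / (-155 − 0) = -0.01187
Steepest decrease is along −∇f: components (+0.009750 E, +0.01187 N).
Azimuth = atan2(+0.009750, +0.01187) = 39.4° ≈ 039°.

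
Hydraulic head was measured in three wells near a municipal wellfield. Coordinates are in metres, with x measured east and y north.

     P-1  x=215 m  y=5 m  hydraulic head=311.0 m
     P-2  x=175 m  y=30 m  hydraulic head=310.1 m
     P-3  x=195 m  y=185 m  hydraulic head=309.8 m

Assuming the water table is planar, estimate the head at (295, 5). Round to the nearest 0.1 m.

With h = a·x + b·y + c and P-1 as origin, the differences give:
  (-40)·a + 25·b = -0.9
  (-20)·a + 180·b = -1.2
Eliminate b (×180 and ×25, subtract): -6700·a = -132.00 → a = ∂h/∂x = +0.01970
Back-substitute: b = ∂h/∂y = -0.004478.
h(295, 5) = 311.0 + (+0.01970)·(80) + (-0.004478)·(0) = 311.0 +1.576 -0.000 = 312.576 m.

312.6 m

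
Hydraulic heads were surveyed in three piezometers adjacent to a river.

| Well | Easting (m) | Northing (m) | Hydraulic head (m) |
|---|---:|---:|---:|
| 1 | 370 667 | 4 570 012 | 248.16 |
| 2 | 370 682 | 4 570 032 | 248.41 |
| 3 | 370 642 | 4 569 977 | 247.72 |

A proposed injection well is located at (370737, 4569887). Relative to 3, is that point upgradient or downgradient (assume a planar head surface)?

With h = a·x + b·y + c and 1 as origin, the differences give:
  15·a + 20·b = +0.25
  (-25)·a + (-35)·b = -0.44
Eliminate b (×(-35) and ×20, subtract): -25·a = 0.050 → a = ∂h/∂x = -0.002000
Back-substitute: b = ∂h/∂y = +0.01400.
Head at (370737, 4569887) = 248.16 + (-0.002000)·(70) + (+0.01400)·(-125) = 246.27 m.
That is lower than the 247.72 m at 3, so the point is downgradient.

downgradient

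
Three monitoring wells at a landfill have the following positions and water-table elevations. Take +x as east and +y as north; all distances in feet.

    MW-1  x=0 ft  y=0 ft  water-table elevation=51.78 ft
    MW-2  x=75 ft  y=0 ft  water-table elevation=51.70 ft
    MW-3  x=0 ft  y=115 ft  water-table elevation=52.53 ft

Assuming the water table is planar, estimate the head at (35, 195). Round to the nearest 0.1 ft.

∂h/∂x = (51.70 − 51.78) / (75 − 0) = -0.001067
∂h/∂y = (52.53 − 51.78) / (115 − 0) = +0.006522
h(35, 195) = 51.78 + (-0.001067)·(35) + (+0.006522)·(195) = 51.78 -0.037 +1.272 = 53.014 ft.

53.0 ft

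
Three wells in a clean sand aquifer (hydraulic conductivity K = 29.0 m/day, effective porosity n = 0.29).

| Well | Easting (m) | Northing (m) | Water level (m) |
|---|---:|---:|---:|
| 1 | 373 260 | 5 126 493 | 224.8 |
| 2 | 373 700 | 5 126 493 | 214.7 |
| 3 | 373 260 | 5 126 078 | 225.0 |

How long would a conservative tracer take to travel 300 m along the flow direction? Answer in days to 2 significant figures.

130 days

∂h/∂x = (214.7 − 224.8) / (373700 − 373260) = -0.02295
∂h/∂y = (225.0 − 224.8) / (5126078 − 5126493) = -0.0004819
|∇h| = √(-0.02295² + -0.0004819²) = 0.02296
Seepage velocity v = K·i/n = 29.0 × 0.02296 / 0.29 = 2.296 m/day.
t = 300 / 2.296 = 130.7 days.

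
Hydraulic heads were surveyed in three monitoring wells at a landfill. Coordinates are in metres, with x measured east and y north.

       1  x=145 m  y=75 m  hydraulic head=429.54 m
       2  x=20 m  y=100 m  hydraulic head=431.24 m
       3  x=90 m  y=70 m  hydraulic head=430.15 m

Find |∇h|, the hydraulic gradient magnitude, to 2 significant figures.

Taking 1 as reference: 2−1 = (-125, 25, +1.70); 3−1 = (-55, -5, +0.61).
Solve a·Δx + b·Δy = Δh: det = (-125)·(-5) − (-55)·25 = 2000.
∂h/∂x = [(+1.70)·(-5) − (+0.61)·25] / 2000 = -0.01187
∂h/∂y = [(-125)·(+0.61) − (-55)·(+1.70)] / 2000 = +0.008625
|∇h| = √(-0.01187² + 0.008625²) = 0.01467

0.015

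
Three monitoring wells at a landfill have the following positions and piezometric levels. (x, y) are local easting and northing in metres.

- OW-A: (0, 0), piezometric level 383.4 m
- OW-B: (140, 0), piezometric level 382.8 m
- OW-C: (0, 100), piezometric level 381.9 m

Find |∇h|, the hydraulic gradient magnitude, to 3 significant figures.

∂h/∂x = (382.8 − 383.4) / (140 − 0) = -0.004286
∂h/∂y = (381.9 − 383.4) / (100 − 0) = -0.01500
|∇h| = √(-0.004286² + -0.01500²) = 0.0156

0.0156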